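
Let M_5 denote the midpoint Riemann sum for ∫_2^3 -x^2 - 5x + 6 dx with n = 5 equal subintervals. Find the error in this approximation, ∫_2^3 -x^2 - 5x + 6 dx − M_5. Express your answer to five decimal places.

Exact integral: ∫_2^3 f(x) dx ≈ -12.8333333.
M_5 = -12.83.
Error ≈ -12.8333333 − (-12.83) ≈ -0.00333.

-0.00333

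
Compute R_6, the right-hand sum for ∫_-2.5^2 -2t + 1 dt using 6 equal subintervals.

3.375

Δt = (2 − (-2.5))/6 = 0.75.
Right endpoints: -1.75, -1, -0.25, 0.5, 1.25, 2.
f(-1.75) = 4.5, f(-1) = 3, f(-0.25) = 1.5, f(0.5) = 0, f(1.25) = -1.5, f(2) = -3.
Sum = Δt · [f(-1.75) + f(-1) + f(-0.25) + ...].
Sum = 3.375.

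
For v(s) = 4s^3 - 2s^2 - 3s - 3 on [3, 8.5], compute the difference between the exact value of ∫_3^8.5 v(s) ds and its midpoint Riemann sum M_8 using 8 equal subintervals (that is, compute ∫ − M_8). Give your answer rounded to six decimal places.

Exact integral: ∫_3^8.5 v(s) ds ≈ 4636.27083333.
M_8 ≈ 4621.75634766.
Error ≈ 4636.27083333 − 4621.75634766 ≈ 14.514486.

14.514486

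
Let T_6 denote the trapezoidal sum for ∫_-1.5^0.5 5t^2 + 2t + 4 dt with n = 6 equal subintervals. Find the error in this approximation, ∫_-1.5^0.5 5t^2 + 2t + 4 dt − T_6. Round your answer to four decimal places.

Exact integral: ∫_-1.5^0.5 f(t) dt ≈ 11.833333.
T_6 ≈ 12.018519.
Error ≈ 11.833333 − 12.018519 ≈ -0.1852.

-0.1852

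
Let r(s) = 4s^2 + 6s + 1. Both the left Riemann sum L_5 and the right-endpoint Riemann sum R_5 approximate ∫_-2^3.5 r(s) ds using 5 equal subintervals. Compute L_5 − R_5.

L_5 = 66.22.
R_5 = 138.82.
L_5 − R_5 = -72.6.

-72.6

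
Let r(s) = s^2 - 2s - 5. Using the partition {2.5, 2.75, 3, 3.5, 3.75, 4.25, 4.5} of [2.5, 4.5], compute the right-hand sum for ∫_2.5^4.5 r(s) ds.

Subinterval widths: 0.25, 0.25, 0.5, 0.25, 0.5, 0.25.
Right endpoints: 2.75, 3, 3.5, 3.75, 4.25, 4.5.
r(2.75) = -2.9375, r(3) = -2, r(3.5) = 0.25, r(3.75) = 1.5625, r(4.25) = 4.5625, r(4.5) = 6.25.
Sum = Σ Δs_i · r(s_i).
Sum = 3.125.

3.125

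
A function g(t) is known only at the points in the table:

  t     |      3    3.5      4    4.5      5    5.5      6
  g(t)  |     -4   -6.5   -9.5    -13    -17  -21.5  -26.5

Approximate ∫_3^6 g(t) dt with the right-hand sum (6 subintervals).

Δt = 0.5.
Sum = 0.5·[(-6.5) + (-9.5) + (-13) + (-17) + (-21.5) + (-26.5)] = -47.

-47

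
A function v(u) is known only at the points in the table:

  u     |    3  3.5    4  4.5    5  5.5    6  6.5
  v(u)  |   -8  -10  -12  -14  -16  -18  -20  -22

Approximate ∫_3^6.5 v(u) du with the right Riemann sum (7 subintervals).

Δu = 0.5.
Sum = 0.5·[(-10) + (-12) + (-14) + (-16) + (-18) + (-20) + (-22)] = -56.

-56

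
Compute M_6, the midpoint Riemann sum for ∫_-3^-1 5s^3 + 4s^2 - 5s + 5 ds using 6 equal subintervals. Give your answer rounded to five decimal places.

-34.85185

Δs = (-1 − (-3))/6 = 1/3.
Midpoints: -17/6, -2.5, -13/6, -11/6, -1.5, -7/6.
f(-17/6) = -13489/216, f(-2.5) = -35.625, f(-13/6) = -3509/216, f(-11/6) = -691/216, f(-1.5) = 4.625, f(-7/6) = 1801/216.
Sum = Δs · [f(-17/6) + f(-2.5) + f(-13/6) + ...].
Sum ≈ -34.85185.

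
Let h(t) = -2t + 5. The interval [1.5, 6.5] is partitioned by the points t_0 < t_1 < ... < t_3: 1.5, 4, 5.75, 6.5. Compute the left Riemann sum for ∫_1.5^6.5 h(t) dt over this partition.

-5.125

Subinterval widths: 2.5, 1.75, 0.75.
Left endpoints: 1.5, 4, 5.75.
h(1.5) = 2, h(4) = -3, h(5.75) = -6.5.
Sum = Σ Δt_i · h(t_i).
Sum = -5.125.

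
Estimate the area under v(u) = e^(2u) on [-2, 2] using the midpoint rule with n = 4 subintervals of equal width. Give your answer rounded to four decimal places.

Δu = (2 − (-2))/4 = 1.
Midpoints: -1.5, -0.5, 0.5, 1.5.
v(-1.5) ≈ 0.0498, v(-0.5) ≈ 0.3679, v(0.5) ≈ 2.7183, v(1.5) ≈ 20.0855.
Sum = Δu · [v(-1.5) + v(-0.5) + v(0.5) + v(1.5)].
Sum ≈ 23.2215.

23.2215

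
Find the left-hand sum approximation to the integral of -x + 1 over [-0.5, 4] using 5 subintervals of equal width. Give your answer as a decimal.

-1.35

Δx = (4 − (-0.5))/5 = 0.9.
Left endpoints: -0.5, 0.4, 1.3, 2.2, 3.1.
f(-0.5) = 1.5, f(0.4) = 0.6, f(1.3) = -0.3, f(2.2) = -1.2, f(3.1) = -2.1.
Sum = Δx · [f(-0.5) + f(0.4) + f(1.3) + f(2.2) + f(3.1)].
Sum = -1.35.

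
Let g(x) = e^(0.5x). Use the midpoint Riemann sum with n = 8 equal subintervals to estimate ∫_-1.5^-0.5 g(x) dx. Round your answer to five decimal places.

0.61277

Δx = (-0.5 − (-1.5))/8 = 0.125.
Midpoints: -1.4375, -1.3125, -1.1875, -1.0625, -0.9375, -0.8125, -0.6875, -0.5625.
g(-1.4375) ≈ 0.48736, g(-1.3125) ≈ 0.51879, g(-1.1875) ≈ 0.55225, g(-1.0625) ≈ 0.58787, g(-0.9375) ≈ 0.62578, g(-0.8125) ≈ 0.66614, g(-0.6875) ≈ 0.70911, g(-0.5625) ≈ 0.75484.
Sum = Δx · [g(-1.4375) + g(-1.3125) + g(-1.1875) + ...].
Sum ≈ 0.61277.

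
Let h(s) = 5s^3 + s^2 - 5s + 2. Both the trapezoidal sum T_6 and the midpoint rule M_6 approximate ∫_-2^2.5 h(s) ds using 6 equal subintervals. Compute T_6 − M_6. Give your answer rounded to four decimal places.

T_6 = 42.08203125.
M_6 ≈ 39.076172.
T_6 − M_6 ≈ 3.0059.

3.0059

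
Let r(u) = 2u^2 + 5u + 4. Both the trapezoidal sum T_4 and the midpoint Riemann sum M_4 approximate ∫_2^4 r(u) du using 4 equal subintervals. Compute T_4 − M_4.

0.25

T_4 = 75.5.
M_4 = 75.25.
T_4 − M_4 = 0.25.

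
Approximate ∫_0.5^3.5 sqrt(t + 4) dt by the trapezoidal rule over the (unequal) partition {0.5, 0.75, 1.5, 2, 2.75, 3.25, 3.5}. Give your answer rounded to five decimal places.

7.32742

Subinterval widths: 0.25, 0.75, 0.5, 0.75, 0.5, 0.25.
f(0.5) ≈ 2.12132, f(0.75) ≈ 2.17945, f(1.5) ≈ 2.34521, f(2) ≈ 2.44949, f(2.75) ≈ 2.59808, f(3.25) ≈ 2.69258, f(3.5) ≈ 2.73861.
On each subinterval the trapezoid contributes (Δt_i/2)·[f(t_{i-1}) + f(t_i)].
Sum ≈ 7.32742.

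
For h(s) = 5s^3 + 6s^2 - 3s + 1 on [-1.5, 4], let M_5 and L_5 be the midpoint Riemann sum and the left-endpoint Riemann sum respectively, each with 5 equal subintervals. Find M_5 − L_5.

M_5 = 419.5709375.
L_5 = 239.1675.
M_5 − L_5 = 180.4034375.

180.4034375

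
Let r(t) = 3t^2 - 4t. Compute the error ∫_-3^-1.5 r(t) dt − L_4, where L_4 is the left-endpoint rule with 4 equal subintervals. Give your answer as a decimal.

Exact integral: ∫_-3^-1.5 r(t) dt = 37.125.
L_4 = 42.15234375.
Error = 37.125 − 42.15234375 = -5.02734375.

-5.02734375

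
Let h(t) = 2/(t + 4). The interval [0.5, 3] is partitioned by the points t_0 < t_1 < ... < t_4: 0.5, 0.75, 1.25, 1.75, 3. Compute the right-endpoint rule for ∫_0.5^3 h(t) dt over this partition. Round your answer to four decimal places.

Subinterval widths: 0.25, 0.5, 0.5, 1.25.
Right endpoints: 0.75, 1.25, 1.75, 3.
h(0.75) = 8/19, h(1.25) = 8/21, h(1.75) = 8/23, h(3) = 2/7.
Sum = Σ Δt_i · h(t_i).
Sum ≈ 0.8268.

0.8268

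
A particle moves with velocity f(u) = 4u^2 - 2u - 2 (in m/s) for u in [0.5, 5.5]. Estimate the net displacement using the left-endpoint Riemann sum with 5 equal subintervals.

Δu = (5.5 − 0.5)/5 = 1.
Left endpoints: 0.5, 1.5, 2.5, 3.5, 4.5.
f(0.5) = -2, f(1.5) = 4, f(2.5) = 18, f(3.5) = 40, f(4.5) = 70.
Sum = Δu · [f(0.5) + f(1.5) + f(2.5) + f(3.5) + f(4.5)].
Sum = 130.

130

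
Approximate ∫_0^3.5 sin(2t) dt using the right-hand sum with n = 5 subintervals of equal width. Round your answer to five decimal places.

Δt = (3.5 − 0)/5 = 0.7.
Right endpoints: 0.7, 1.4, 2.1, 2.8, 3.5.
f(0.7) ≈ 0.98545, f(1.4) ≈ 0.33499, f(2.1) ≈ -0.87158, f(2.8) ≈ -0.63127, f(3.5) ≈ 0.65699.
Sum = Δt · [f(0.7) + f(1.4) + f(2.1) + f(2.8) + f(3.5)].
Sum ≈ 0.33221.

0.33221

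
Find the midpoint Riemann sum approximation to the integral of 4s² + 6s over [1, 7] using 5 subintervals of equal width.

597.12

Δs = (7 − 1)/5 = 1.2.
Midpoints: 1.6, 2.8, 4, 5.2, 6.4.
f(1.6) = 19.84, f(2.8) = 48.16, f(4) = 88, f(5.2) = 139.36, f(6.4) = 202.24.
Sum = Δs · [f(1.6) + f(2.8) + f(4) + f(5.2) + f(6.4)].
Sum = 597.12.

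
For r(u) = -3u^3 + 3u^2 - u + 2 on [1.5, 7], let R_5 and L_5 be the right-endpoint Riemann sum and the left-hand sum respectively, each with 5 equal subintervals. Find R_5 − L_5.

R_5 = -1995.07.
L_5 = -1022.5325.
R_5 − L_5 = -972.5375.

-972.5375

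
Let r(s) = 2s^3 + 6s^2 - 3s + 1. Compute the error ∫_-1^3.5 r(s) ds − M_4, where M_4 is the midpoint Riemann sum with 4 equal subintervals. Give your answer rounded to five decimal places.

Exact integral: ∫_-1^3.5 r(s) ds = 149.90625.
M_4 ≈ 143.4990234.
Error ≈ 149.90625 − 143.4990234 ≈ 6.40723.

6.40723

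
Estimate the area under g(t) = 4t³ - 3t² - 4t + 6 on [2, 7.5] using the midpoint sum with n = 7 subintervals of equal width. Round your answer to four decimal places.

Δt = (7.5 − 2)/7 = 11/14.
Midpoints: 67/28, 89/28, 111/28, 4.75, 155/28, 177/28, 199/28.
g(67/28) = 93447/2744, g(89/28) = 125445/1372, g(111/28) = 527397/2744, g(4.75) = 348, g(155/28) = 1565379/2744, g(177/28) = 1195371/1372, g(199/28) = 3462945/2744.
Sum = Δt · [g(67/28) + g(89/28) + g(111/28) + ...].
Sum ≈ 2647.4082.

2647.4082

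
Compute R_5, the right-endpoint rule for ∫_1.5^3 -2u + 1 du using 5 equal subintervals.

-5.7

Δu = (3 − 1.5)/5 = 0.3.
Right endpoints: 1.8, 2.1, 2.4, 2.7, 3.
f(1.8) = -2.6, f(2.1) = -3.2, f(2.4) = -3.8, f(2.7) = -4.4, f(3) = -5.
Sum = Δu · [f(1.8) + f(2.1) + f(2.4) + f(2.7) + f(3)].
Sum = -5.7.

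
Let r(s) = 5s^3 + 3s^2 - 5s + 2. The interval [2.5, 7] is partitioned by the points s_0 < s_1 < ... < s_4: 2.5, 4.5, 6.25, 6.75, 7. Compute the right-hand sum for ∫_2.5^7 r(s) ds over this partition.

Subinterval widths: 2, 1.75, 0.5, 0.25.
Right endpoints: 4.5, 6.25, 6.75, 7.
r(4.5) = 495.875, r(6.25) = 1308.640625, r(6.75) = 1642.671875, r(7) = 1829.
Sum = Σ Δs_i · r(s_i).
Sum = 4560.45703125.

4560.45703125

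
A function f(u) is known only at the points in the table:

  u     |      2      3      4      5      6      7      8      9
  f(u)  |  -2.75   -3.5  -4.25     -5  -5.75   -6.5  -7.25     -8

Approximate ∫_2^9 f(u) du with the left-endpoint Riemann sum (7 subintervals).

Δu = 1.
Sum = 1·[(-2.75) + (-3.5) + (-4.25) + (-5) + (-5.75) + (-6.5) + (-7.25)] = -35.

-35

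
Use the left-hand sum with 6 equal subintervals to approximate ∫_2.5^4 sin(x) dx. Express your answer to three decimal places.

Δx = (4 − 2.5)/6 = 0.25.
Left endpoints: 2.5, 2.75, 3, 3.25, 3.5, 3.75.
f(2.5) ≈ 0.598, f(2.75) ≈ 0.382, f(3) ≈ 0.141, f(3.25) ≈ -0.108, f(3.5) ≈ -0.351, f(3.75) ≈ -0.572.
Sum = Δx · [f(2.5) + f(2.75) + f(3) + ...].
Sum ≈ 0.023.

0.023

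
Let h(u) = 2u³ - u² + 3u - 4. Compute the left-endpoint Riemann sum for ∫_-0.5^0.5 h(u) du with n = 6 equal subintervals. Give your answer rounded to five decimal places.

Δu = (0.5 − (-0.5))/6 = 1/6.
Left endpoints: -0.5, -1/3, -1/6, 0, 1/6, 1/3.
h(-0.5) = -6, h(-1/3) = -140/27, h(-1/6) = -245/54, h(0) = -4, h(1/6) = -95/27, h(1/3) = -82/27.
Sum = Δu · [h(-0.5) + h(-1/3) + h(-1/6) + ...].
Sum ≈ -4.37963.

-4.37963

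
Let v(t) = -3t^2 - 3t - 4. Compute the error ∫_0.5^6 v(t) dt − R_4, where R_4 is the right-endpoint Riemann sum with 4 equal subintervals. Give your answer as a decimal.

90.27734375

Exact integral: ∫_0.5^6 v(t) dt = -291.5.
R_4 = -381.77734375.
Error = -291.5 − (-381.77734375) = 90.27734375.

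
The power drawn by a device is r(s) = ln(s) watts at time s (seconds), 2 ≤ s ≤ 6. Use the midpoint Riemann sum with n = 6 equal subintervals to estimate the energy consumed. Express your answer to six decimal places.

5.370379

Δs = (6 − 2)/6 = 2/3.
Midpoints: 7/3, 3, 11/3, 13/3, 5, 17/3.
r(7/3) ≈ 0.847298, r(3) ≈ 1.098612, r(11/3) ≈ 1.299283, r(13/3) ≈ 1.466337, r(5) ≈ 1.609438, r(17/3) ≈ 1.734601.
Sum = Δs · [r(7/3) + r(3) + r(11/3) + ...].
Sum ≈ 5.370379.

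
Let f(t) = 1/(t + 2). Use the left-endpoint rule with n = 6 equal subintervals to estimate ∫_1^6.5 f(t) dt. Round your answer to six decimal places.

Δt = (6.5 − 1)/6 = 11/12.
Left endpoints: 1, 23/12, 17/6, 3.75, 14/3, 67/12.
f(1) = 1/3, f(23/12) = 12/47, f(17/6) = 6/29, f(3.75) = 4/23, f(14/3) = 0.15, f(67/12) = 12/91.
Sum = Δt · [f(1) + f(23/12) + f(17/6) + ...].
Sum ≈ 1.147053.

1.147053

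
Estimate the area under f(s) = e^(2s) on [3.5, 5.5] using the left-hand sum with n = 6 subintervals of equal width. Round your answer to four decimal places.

20672.9969

Δs = (5.5 − 3.5)/6 = 1/3.
Left endpoints: 3.5, 23/6, 25/6, 4.5, 29/6, 31/6.
f(3.5) ≈ 1096.6332, f(23/6) ≈ 2135.9497, f(25/6) ≈ 4160.2620, f(4.5) ≈ 8103.0839, f(29/6) ≈ 15782.6524, f(31/6) ≈ 30740.4093.
Sum = Δs · [f(3.5) + f(23/6) + f(25/6) + ...].
Sum ≈ 20672.9969.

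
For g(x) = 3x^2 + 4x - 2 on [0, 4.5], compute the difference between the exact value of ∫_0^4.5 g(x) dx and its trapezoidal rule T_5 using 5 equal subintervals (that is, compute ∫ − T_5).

-1.8225

Exact integral: ∫_0^4.5 g(x) dx = 122.625.
T_5 = 124.4475.
Error = 122.625 − 124.4475 = -1.8225.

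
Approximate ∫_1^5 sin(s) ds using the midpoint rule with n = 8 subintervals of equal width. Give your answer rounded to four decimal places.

Δs = (5 − 1)/8 = 0.5.
Midpoints: 1.25, 1.75, 2.25, 2.75, 3.25, 3.75, 4.25, 4.75.
f(1.25) ≈ 0.9490, f(1.75) ≈ 0.9840, f(2.25) ≈ 0.7781, f(2.75) ≈ 0.3817, f(3.25) ≈ -0.1082, f(3.75) ≈ -0.5716, f(4.25) ≈ -0.8950, f(4.75) ≈ -0.9993.
Sum = Δs · [f(1.25) + f(1.75) + f(2.25) + ...].
Sum ≈ 0.2593.

0.2593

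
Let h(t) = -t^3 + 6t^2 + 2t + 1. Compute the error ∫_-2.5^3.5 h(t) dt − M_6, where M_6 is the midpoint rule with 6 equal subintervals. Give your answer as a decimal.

2.25

Exact integral: ∫_-2.5^3.5 h(t) dt = 101.25.
M_6 = 99.
Error = 101.25 − 99 = 2.25.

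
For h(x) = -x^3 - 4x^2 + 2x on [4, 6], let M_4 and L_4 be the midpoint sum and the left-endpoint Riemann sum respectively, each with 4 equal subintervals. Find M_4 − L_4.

-54.625

M_4 = -441.875.
L_4 = -387.25.
M_4 − L_4 = -54.625.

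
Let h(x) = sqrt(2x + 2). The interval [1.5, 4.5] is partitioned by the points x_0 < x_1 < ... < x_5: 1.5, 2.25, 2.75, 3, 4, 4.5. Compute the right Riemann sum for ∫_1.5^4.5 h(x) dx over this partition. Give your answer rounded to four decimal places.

8.8091

Subinterval widths: 0.75, 0.5, 0.25, 1, 0.5.
Right endpoints: 2.25, 2.75, 3, 4, 4.5.
h(2.25) ≈ 2.5495, h(2.75) ≈ 2.7386, h(3) ≈ 2.8284, h(4) ≈ 3.1623, h(4.5) ≈ 3.3166.
Sum = Σ Δx_i · h(x_i).
Sum ≈ 8.8091.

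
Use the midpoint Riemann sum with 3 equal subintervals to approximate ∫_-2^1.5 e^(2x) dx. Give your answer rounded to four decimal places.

8.0734

Δx = (1.5 − (-2))/3 = 7/6.
Midpoints: -17/12, -0.25, 11/12.
f(-17/12) ≈ 0.0588, f(-0.25) ≈ 0.6065, f(11/12) ≈ 6.2547.
Sum = Δx · [f(-17/12) + f(-0.25) + f(11/12)].
Sum ≈ 8.0734.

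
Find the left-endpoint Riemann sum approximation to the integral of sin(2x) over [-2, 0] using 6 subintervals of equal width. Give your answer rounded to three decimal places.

Δx = (0 − (-2))/6 = 1/3.
Left endpoints: -2, -5/3, -4/3, -1, -2/3, -1/3.
f(-2) ≈ 0.757, f(-5/3) ≈ 0.191, f(-4/3) ≈ -0.457, f(-1) ≈ -0.909, f(-2/3) ≈ -0.972, f(-1/3) ≈ -0.618.
Sum = Δx · [f(-2) + f(-5/3) + f(-4/3) + ...].
Sum ≈ -0.670.

-0.670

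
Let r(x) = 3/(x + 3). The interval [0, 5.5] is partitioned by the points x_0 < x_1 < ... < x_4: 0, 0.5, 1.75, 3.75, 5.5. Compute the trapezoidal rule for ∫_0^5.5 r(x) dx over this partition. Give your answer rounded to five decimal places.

3.16847

Subinterval widths: 0.5, 1.25, 2, 1.75.
r(0) = 1, r(0.5) = 6/7, r(1.75) = 12/19, r(3.75) = 4/9, r(5.5) = 6/17.
On each subinterval the trapezoid contributes (Δx_i/2)·[r(x_{i-1}) + r(x_i)].
Sum ≈ 3.16847.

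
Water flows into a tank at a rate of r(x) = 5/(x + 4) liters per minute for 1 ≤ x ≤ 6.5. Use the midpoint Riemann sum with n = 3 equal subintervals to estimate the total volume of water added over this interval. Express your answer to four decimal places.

3.6886

Δx = (6.5 − 1)/3 = 11/6.
Midpoints: 23/12, 3.75, 67/12.
r(23/12) = 60/71, r(3.75) = 20/31, r(67/12) = 12/23.
Sum = Δx · [r(23/12) + r(3.75) + r(67/12)].
Sum ≈ 3.6886.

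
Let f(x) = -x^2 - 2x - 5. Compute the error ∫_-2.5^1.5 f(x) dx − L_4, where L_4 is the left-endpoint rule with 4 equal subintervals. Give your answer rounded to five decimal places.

Exact integral: ∫_-2.5^1.5 f(x) dx ≈ -22.3333333.
L_4 = -21.
Error ≈ -22.3333333 − (-21) ≈ -1.33333.

-1.33333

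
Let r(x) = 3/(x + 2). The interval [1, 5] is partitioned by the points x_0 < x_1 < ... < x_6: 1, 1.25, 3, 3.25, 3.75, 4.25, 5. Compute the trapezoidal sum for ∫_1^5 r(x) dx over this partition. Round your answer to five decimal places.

2.58395

Subinterval widths: 0.25, 1.75, 0.25, 0.5, 0.5, 0.75.
r(1) = 1, r(1.25) = 12/13, r(3) = 0.6, r(3.25) = 4/7, r(3.75) = 12/23, r(4.25) = 0.48, r(5) = 3/7.
On each subinterval the trapezoid contributes (Δx_i/2)·[r(x_{i-1}) + r(x_i)].
Sum ≈ 2.58395.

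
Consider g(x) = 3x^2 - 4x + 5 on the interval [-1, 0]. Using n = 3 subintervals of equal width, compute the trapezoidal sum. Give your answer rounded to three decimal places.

8.056

Δx = (0 − (-1))/3 = 1/3.
g(-1) = 12, g(-2/3) = 9, g(-1/3) = 20/3, g(0) = 5.
T_3 = (Δx/2)·[g(x_0) + 2g(x_1) + 2g(x_2) + g(x_3)].
Sum ≈ 8.056.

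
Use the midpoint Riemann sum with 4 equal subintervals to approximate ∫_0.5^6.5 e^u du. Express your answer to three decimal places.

Δu = (6.5 − 0.5)/4 = 1.5.
Midpoints: 1.25, 2.75, 4.25, 5.75.
f(1.25) ≈ 3.490, f(2.75) ≈ 15.643, f(4.25) ≈ 70.105, f(5.75) ≈ 314.191.
Sum = Δu · [f(1.25) + f(2.75) + f(4.25) + f(5.75)].
Sum ≈ 605.144.

605.144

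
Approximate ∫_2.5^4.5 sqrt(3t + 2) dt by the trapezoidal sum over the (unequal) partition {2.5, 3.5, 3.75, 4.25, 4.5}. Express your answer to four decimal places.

7.0482

Subinterval widths: 1, 0.25, 0.5, 0.25.
f(2.5) ≈ 3.0822, f(3.5) ≈ 3.5355, f(3.75) ≈ 3.6401, f(4.25) ≈ 3.8406, f(4.5) ≈ 3.9370.
On each subinterval the trapezoid contributes (Δt_i/2)·[f(t_{i-1}) + f(t_i)].
Sum ≈ 7.0482.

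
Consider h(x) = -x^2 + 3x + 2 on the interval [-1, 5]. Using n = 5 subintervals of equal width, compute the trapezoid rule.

4.56

Δx = (5 − (-1))/5 = 1.2.
h(-1) = -2, h(0.2) = 2.56, h(1.4) = 4.24, h(2.6) = 3.04, h(3.8) = -1.04, h(5) = -8.
T_5 = (Δx/2)·[h(x_0) + 2h(x_1) + ... + 2h(x_{4}) + h(x_5)].
Sum = 4.56.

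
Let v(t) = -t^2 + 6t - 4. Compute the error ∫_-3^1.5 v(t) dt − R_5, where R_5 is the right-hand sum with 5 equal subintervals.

-14.58

Exact integral: ∫_-3^1.5 v(t) dt = -48.375.
R_5 = -33.795.
Error = -48.375 − (-33.795) = -14.58.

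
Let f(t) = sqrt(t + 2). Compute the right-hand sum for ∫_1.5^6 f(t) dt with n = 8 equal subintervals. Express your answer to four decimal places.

Δt = (6 − 1.5)/8 = 0.5625.
Right endpoints: 2.0625, 2.625, 3.1875, 3.75, 4.3125, 4.875, 5.4375, 6.
f(2.0625) ≈ 2.0156, f(2.625) ≈ 2.1506, f(3.1875) ≈ 2.2776, f(3.75) ≈ 2.3979, f(4.3125) ≈ 2.5125, f(4.875) ≈ 2.6220, f(5.4375) ≈ 2.7272, f(6) ≈ 2.8284.
Sum = Δt · [f(2.0625) + f(2.625) + f(3.1875) + ...].
Sum ≈ 10.9866.

10.9866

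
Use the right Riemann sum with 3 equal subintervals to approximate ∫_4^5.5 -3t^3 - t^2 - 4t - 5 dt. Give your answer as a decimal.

Δt = (5.5 − 4)/3 = 0.5.
Right endpoints: 4.5, 5, 5.5.
f(4.5) = -316.625, f(5) = -425, f(5.5) = -556.375.
Sum = Δt · [f(4.5) + f(5) + f(5.5)].
Sum = -649.

-649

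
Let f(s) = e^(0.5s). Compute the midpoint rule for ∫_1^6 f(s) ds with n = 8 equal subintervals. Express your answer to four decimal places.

Δs = (6 − 1)/8 = 0.625.
Midpoints: 1.3125, 1.9375, 2.5625, 3.1875, 3.8125, 4.4375, 5.0625, 5.6875.
f(1.3125) ≈ 1.9276, f(1.9375) ≈ 2.6346, f(2.5625) ≈ 3.6011, f(3.1875) ≈ 4.9222, f(3.8125) ≈ 6.7278, f(4.4375) ≈ 9.1958, f(5.0625) ≈ 12.5692, f(5.6875) ≈ 17.1801.
Sum = Δs · [f(1.3125) + f(1.9375) + f(2.5625) + ...].
Sum ≈ 36.7240.

36.7240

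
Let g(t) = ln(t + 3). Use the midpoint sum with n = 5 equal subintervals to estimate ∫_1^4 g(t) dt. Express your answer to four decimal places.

5.0778

Δt = (4 − 1)/5 = 0.6.
Midpoints: 1.3, 1.9, 2.5, 3.1, 3.7.
g(1.3) ≈ 1.4586, g(1.9) ≈ 1.5892, g(2.5) ≈ 1.7047, g(3.1) ≈ 1.8083, g(3.7) ≈ 1.9021.
Sum = Δt · [g(1.3) + g(1.9) + g(2.5) + g(3.1) + g(3.7)].
Sum ≈ 5.0778.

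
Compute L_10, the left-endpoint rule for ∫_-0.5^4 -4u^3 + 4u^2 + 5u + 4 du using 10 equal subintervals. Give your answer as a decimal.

Δu = (4 − (-0.5))/10 = 0.45.
Left endpoints: -0.5, -0.05, 0.4, 0.85, 1.3, 1.75, 2.2, 2.65, 3.1, 3.55.
f(-0.5) = 3, f(-0.05) = 3.7605, f(0.4) = 6.384, f(0.85) = 8.6835, f(1.3) = 8.472, f(1.75) = 3.5625, f(2.2) = -8.232, f(2.65) = -29.0985, f(3.1) = -61.224, f(3.55) = -106.7955.
Sum = Δu · [f(-0.5) + f(-0.05) + f(0.4) + ...].
Sum = -77.169375.

-77.169375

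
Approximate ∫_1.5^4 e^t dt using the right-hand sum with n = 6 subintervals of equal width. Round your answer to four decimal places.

61.2804

Δt = (4 − 1.5)/6 = 5/12.
Right endpoints: 23/12, 7/3, 2.75, 19/6, 43/12, 4.
f(23/12) ≈ 6.7983, f(7/3) ≈ 10.3123, f(2.75) ≈ 15.6426, f(19/6) ≈ 23.7283, f(43/12) ≈ 35.9933, f(4) ≈ 54.5982.
Sum = Δt · [f(23/12) + f(7/3) + f(2.75) + ...].
Sum ≈ 61.2804.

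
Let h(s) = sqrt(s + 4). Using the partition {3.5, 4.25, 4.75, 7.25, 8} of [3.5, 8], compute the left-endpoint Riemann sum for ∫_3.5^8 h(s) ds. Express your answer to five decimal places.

13.40078

Subinterval widths: 0.75, 0.5, 2.5, 0.75.
Left endpoints: 3.5, 4.25, 4.75, 7.25.
h(3.5) ≈ 2.73861, h(4.25) ≈ 2.87228, h(4.75) ≈ 2.95804, h(7.25) ≈ 3.35410.
Sum = Σ Δs_i · h(s_i).
Sum ≈ 13.40078.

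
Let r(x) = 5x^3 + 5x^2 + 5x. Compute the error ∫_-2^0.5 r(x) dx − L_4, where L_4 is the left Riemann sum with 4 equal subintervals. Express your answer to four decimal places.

Exact integral: ∫_-2^0.5 r(x) dx ≈ -15.755208.
L_4 ≈ -27.514648.
Error ≈ -15.755208 − (-27.514648) ≈ 11.7594.

11.7594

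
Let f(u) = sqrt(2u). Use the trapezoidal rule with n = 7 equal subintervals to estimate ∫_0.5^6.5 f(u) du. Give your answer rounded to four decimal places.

15.2481

Δu = (6.5 − 0.5)/7 = 6/7.
f(0.5) ≈ 1.0000, f(19/14) ≈ 1.6475, f(31/14) ≈ 2.1044, f(43/14) ≈ 2.4785, f(55/14) ≈ 2.8031, f(67/14) ≈ 3.0938, f(79/14) ≈ 3.3594, f(6.5) ≈ 3.6056.
T_7 = (Δu/2)·[f(u_0) + 2f(u_1) + ... + 2f(u_{6}) + f(u_7)].
Sum ≈ 15.2481.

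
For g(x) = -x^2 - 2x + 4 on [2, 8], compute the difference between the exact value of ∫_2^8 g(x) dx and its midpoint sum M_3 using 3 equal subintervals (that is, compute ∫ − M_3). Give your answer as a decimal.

Exact integral: ∫_2^8 g(x) dx = -204.
M_3 = -202.
Error = -204 − (-202) = -2.

-2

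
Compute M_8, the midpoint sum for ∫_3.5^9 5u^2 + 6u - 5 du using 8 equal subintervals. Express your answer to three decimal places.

1321.208

Δu = (9 − 3.5)/8 = 0.6875.
Midpoints: 3.84375, 4.53125, 5.21875, 5.90625, 6.59375, 7.28125, 7.96875, 8.65625.
f(3.84375) = 94141/1024, f(4.53125) = 127845/1024, f(5.21875) = 166389/1024, f(5.90625) = 209773/1024, f(6.59375) = 257997/1024, f(7.28125) = 311061/1024, f(7.96875) = 368965/1024, f(8.65625) = 431709/1024.
Sum = Δu · [f(3.84375) + f(4.53125) + f(5.21875) + ...].
Sum ≈ 1321.208.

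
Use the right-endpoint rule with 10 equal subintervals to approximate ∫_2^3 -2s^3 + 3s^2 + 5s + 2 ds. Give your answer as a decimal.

Δs = (3 − 2)/10 = 0.1.
Right endpoints: 2.1, 2.2, 2.3, 2.4, 2.5, 2.6, 2.7, 2.8, 2.9, 3.
f(2.1) = 7.208, f(2.2) = 6.224, f(2.3) = 5.036, f(2.4) = 3.632, f(2.5) = 2, f(2.6) = 0.128, f(2.7) = -1.996, f(2.8) = -4.384, f(2.9) = -7.048, f(3) = -10.
Sum = Δs · [f(2.1) + f(2.2) + f(2.3) + ...].
Sum = 0.08.

0.08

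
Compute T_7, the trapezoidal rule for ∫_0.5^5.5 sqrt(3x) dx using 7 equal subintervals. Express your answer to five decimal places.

Δx = (5.5 − 0.5)/7 = 5/7.
f(0.5) ≈ 1.22474, f(17/14) ≈ 1.90863, f(27/14) ≈ 2.40535, f(37/14) ≈ 2.81577, f(47/14) ≈ 3.17355, f(57/14) ≈ 3.49489, f(67/14) ≈ 3.78908, f(5.5) ≈ 4.06202.
T_7 = (Δx/2)·[f(x_0) + 2f(x_1) + ... + 2f(x_{6}) + f(x_7)].
Sum ≈ 14.45047.

14.45047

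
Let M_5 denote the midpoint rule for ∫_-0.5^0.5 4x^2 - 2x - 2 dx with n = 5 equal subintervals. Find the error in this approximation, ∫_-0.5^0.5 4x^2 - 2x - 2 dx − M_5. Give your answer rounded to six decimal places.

Exact integral: ∫_-0.5^0.5 f(x) dx ≈ -1.66666667.
M_5 = -1.68.
Error ≈ -1.66666667 − (-1.68) ≈ 0.013333.

0.013333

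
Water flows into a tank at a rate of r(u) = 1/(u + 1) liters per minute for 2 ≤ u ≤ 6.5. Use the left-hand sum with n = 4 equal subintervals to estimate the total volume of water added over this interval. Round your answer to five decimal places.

1.03848

Δu = (6.5 − 2)/4 = 1.125.
Left endpoints: 2, 3.125, 4.25, 5.375.
r(2) = 1/3, r(3.125) = 8/33, r(4.25) = 4/21, r(5.375) = 8/51.
Sum = Δu · [r(2) + r(3.125) + r(4.25) + r(5.375)].
Sum ≈ 1.03848.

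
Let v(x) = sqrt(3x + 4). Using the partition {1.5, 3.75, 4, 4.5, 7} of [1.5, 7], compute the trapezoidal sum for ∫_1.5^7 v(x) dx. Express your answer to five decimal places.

Subinterval widths: 2.25, 0.25, 0.5, 2.5.
v(1.5) ≈ 2.91548, v(3.75) ≈ 3.90512, v(4) ≈ 4.00000, v(4.5) ≈ 4.18330, v(7) ≈ 5.00000.
On each subinterval the trapezoid contributes (Δx_i/2)·[v(x_{i-1}) + v(x_i)].
Sum ≈ 22.18627.

22.18627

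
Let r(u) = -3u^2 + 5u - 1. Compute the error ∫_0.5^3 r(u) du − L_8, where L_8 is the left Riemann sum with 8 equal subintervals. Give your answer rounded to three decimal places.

Exact integral: ∫_0.5^3 r(u) du = -7.5.
L_8 ≈ -5.47363.
Error ≈ -7.5 − (-5.47363) ≈ -2.026.

-2.026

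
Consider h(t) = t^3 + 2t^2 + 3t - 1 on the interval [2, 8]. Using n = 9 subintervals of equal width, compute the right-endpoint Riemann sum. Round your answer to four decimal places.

Δt = (8 − 2)/9 = 2/3.
Right endpoints: 8/3, 10/3, 4, 14/3, 16/3, 6, 20/3, 22/3, 8.
h(8/3) = 1085/27, h(10/3) = 1843/27, h(4) = 107, h(14/3) = 4271/27, h(16/3) = 6037/27, h(6) = 305, h(20/3) = 10913/27, h(22/3) = 14119/27, h(8) = 663.
Sum = Δt · [h(8/3) + h(10/3) + h(4) + ...].
Sum ≈ 1661.5556.

1661.5556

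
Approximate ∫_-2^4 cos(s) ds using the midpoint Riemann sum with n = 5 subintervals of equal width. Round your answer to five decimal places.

0.16204

Δs = (4 − (-2))/5 = 1.2.
Midpoints: -1.4, -0.2, 1, 2.2, 3.4.
f(-1.4) ≈ 0.16997, f(-0.2) ≈ 0.98007, f(1) ≈ 0.54030, f(2.2) ≈ -0.58850, f(3.4) ≈ -0.96680.
Sum = Δs · [f(-1.4) + f(-0.2) + f(1) + f(2.2) + f(3.4)].
Sum ≈ 0.16204.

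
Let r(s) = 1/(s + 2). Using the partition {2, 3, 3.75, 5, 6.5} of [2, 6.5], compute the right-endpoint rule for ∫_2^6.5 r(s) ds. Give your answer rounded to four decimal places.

Subinterval widths: 1, 0.75, 1.25, 1.5.
Right endpoints: 3, 3.75, 5, 6.5.
r(3) = 0.2, r(3.75) = 4/23, r(5) = 1/7, r(6.5) = 2/17.
Sum = Σ Δs_i · r(s_i).
Sum ≈ 0.6855.

0.6855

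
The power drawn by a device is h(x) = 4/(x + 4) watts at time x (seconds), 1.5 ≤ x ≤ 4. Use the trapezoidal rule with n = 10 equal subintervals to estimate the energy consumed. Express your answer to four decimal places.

1.4991

Δx = (4 − 1.5)/10 = 0.25.
h(1.5) = 8/11, h(1.75) = 16/23, h(2) = 2/3, h(2.25) = 0.64, h(2.5) = 8/13, h(2.75) = 16/27, h(3) = 4/7, h(3.25) = 16/29, h(3.5) = 8/15, h(3.75) = 16/31, h(4) = 0.5.
T_10 = (Δx/2)·[h(x_0) + 2h(x_1) + ... + 2h(x_{9}) + h(x_10)].
Sum ≈ 1.4991.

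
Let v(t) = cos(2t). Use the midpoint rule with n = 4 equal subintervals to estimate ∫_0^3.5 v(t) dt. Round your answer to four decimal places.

Δt = (3.5 − 0)/4 = 0.875.
Midpoints: 0.4375, 1.3125, 2.1875, 3.0625.
v(0.4375) ≈ 0.6410, v(1.3125) ≈ -0.8695, v(2.1875) ≈ -0.3310, v(3.0625) ≈ 0.9875.
Sum = Δt · [v(0.4375) + v(1.3125) + v(2.1875) + v(3.0625)].
Sum ≈ 0.3745.

0.3745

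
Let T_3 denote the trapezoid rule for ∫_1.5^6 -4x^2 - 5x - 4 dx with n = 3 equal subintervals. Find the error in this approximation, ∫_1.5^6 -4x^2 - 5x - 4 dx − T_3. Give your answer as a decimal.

Exact integral: ∫_1.5^6 f(x) dx = -385.875.
T_3 = -392.625.
Error = -385.875 − (-392.625) = 6.75.

6.75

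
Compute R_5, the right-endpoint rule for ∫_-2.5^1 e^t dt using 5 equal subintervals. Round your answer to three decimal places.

Δt = (1 − (-2.5))/5 = 0.7.
Right endpoints: -1.8, -1.1, -0.4, 0.3, 1.
f(-1.8) ≈ 0.165, f(-1.1) ≈ 0.333, f(-0.4) ≈ 0.670, f(0.3) ≈ 1.350, f(1) ≈ 2.718.
Sum = Δt · [f(-1.8) + f(-1.1) + f(-0.4) + f(0.3) + f(1)].
Sum ≈ 3.666.

3.666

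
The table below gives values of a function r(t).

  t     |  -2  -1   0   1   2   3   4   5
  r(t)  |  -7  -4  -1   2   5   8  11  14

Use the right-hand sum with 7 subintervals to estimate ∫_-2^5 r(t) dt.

Δt = 1.
Sum = 1·[(-4) + (-1) + 2 + 5 + 8 + 11 + 14] = 35.

35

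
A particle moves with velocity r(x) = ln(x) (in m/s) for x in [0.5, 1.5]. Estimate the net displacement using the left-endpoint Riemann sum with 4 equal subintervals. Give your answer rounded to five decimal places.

Δx = (1.5 − 0.5)/4 = 0.25.
Left endpoints: 0.5, 0.75, 1, 1.25.
r(0.5) ≈ -0.69315, r(0.75) ≈ -0.28768, r(1) ≈ 0.00000, r(1.25) ≈ 0.22314.
Sum = Δx · [r(0.5) + r(0.75) + r(1) + r(1.25)].
Sum ≈ -0.18942.

-0.18942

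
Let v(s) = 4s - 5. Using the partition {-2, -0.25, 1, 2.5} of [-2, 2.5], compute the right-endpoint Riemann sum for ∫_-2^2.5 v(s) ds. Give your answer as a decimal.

-4.25

Subinterval widths: 1.75, 1.25, 1.5.
Right endpoints: -0.25, 1, 2.5.
v(-0.25) = -6, v(1) = -1, v(2.5) = 5.
Sum = Σ Δs_i · v(s_i).
Sum = -4.25.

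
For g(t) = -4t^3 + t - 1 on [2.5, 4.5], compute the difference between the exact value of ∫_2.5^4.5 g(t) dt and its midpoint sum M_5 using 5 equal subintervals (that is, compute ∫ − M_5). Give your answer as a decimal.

Exact integral: ∫_2.5^4.5 g(t) dt = -366.
M_5 = -364.88.
Error = -366 − (-364.88) = -1.12.

-1.12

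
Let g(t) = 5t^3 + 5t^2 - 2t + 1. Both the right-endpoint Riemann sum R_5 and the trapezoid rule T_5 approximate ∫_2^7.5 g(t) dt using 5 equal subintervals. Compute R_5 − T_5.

1275.79375

R_5 = 5938.4875.
T_5 = 4662.69375.
R_5 − T_5 = 1275.79375.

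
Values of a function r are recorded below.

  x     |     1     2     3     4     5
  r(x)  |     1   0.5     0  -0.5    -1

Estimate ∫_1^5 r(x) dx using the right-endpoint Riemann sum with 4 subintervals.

-1

Δx = 1.
Sum = 1·[0.5 + 0 + (-0.5) + (-1)] = -1.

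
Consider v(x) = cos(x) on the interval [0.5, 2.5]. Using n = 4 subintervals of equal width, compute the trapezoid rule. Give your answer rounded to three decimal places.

0.117

Δx = (2.5 − 0.5)/4 = 0.5.
v(0.5) ≈ 0.878, v(1) ≈ 0.540, v(1.5) ≈ 0.071, v(2) ≈ -0.416, v(2.5) ≈ -0.801.
T_4 = (Δx/2)·[v(x_0) + 2v(x_1) + 2v(x_2) + 2v(x_3) + v(x_4)].
Sum ≈ 0.117.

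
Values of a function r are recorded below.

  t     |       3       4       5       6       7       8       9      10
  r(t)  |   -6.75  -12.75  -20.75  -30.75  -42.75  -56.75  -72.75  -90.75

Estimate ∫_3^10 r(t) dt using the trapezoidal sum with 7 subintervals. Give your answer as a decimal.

-285.25

Δt = 1.
T_7 = (1/2)·[(-6.75) + 2·(-12.75) + 2·(-20.75) + 2·(-30.75) + 2·(-42.75) + 2·(-56.75) + 2·(-72.75) + (-90.75)] = -285.25.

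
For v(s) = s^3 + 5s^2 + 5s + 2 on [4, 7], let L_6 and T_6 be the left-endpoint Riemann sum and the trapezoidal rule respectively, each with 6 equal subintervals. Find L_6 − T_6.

-114.75

L_6 = 977.6875.
T_6 = 1092.4375.
L_6 − T_6 = -114.75.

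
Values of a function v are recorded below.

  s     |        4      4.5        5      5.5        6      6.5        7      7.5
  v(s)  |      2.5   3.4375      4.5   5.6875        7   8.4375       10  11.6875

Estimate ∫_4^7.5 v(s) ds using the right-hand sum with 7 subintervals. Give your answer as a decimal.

Δs = 0.5.
Sum = 0.5·[3.4375 + 4.5 + 5.6875 + 7 + 8.4375 + 10 + 11.6875] = 25.375.

25.375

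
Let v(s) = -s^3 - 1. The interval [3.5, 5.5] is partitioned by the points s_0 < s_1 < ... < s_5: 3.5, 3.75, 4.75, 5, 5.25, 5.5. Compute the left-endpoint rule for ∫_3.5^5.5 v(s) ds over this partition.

Subinterval widths: 0.25, 1, 0.25, 0.25, 0.25.
Left endpoints: 3.5, 3.75, 4.75, 5, 5.25.
v(3.5) = -43.875, v(3.75) = -53.734375, v(4.75) = -108.171875, v(5) = -126, v(5.25) = -145.703125.
Sum = Σ Δs_i · v(s_i).
Sum = -159.671875.

-159.671875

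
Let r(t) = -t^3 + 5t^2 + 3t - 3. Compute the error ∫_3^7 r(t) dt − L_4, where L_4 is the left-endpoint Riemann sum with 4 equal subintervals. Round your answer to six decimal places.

-45.333333

Exact integral: ∫_3^7 r(t) dt ≈ -5.33333333.
L_4 = 40.
Error ≈ -5.33333333 − 40 ≈ -45.333333.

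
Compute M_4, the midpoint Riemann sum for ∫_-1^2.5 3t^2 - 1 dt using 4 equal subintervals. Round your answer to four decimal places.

12.4551

Δt = (2.5 − (-1))/4 = 0.875.
Midpoints: -0.5625, 0.3125, 1.1875, 2.0625.
f(-0.5625) = -0.05078125, f(0.3125) = -0.70703125, f(1.1875) = 3.23046875, f(2.0625) = 11.76171875.
Sum = Δt · [f(-0.5625) + f(0.3125) + f(1.1875) + f(2.0625)].
Sum ≈ 12.4551.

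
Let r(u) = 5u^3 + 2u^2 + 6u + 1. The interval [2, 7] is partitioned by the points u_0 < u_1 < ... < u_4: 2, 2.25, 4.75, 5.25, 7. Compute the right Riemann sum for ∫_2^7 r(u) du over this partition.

Subinterval widths: 0.25, 2.5, 0.5, 1.75.
Right endpoints: 2.25, 4.75, 5.25, 7.
r(2.25) = 81.578125, r(4.75) = 610.484375, r(5.25) = 811.140625, r(7) = 1856.
Sum = Σ Δu_i · r(u_i).
Sum = 5200.17578125.

5200.17578125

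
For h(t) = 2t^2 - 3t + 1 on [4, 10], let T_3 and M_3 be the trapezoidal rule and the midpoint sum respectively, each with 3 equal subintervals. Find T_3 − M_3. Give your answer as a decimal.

T_3 = 512.
M_3 = 500.
T_3 − M_3 = 12.

12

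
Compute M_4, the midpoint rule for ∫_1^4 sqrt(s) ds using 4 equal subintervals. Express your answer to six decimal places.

4.672401

Δs = (4 − 1)/4 = 0.75.
Midpoints: 1.375, 2.125, 2.875, 3.625.
f(1.375) ≈ 1.172604, f(2.125) ≈ 1.457738, f(2.875) ≈ 1.695582, f(3.625) ≈ 1.903943.
Sum = Δs · [f(1.375) + f(2.125) + f(2.875) + f(3.625)].
Sum ≈ 4.672401.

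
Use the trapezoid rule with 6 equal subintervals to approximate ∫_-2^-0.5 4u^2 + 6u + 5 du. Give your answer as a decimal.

6.8125

Δu = (-0.5 − (-2))/6 = 0.25.
f(-2) = 9, f(-1.75) = 6.75, f(-1.5) = 5, f(-1.25) = 3.75, f(-1) = 3, f(-0.75) = 2.75, f(-0.5) = 3.
T_6 = (Δu/2)·[f(u_0) + 2f(u_1) + ... + 2f(u_{5}) + f(u_6)].
Sum = 6.8125.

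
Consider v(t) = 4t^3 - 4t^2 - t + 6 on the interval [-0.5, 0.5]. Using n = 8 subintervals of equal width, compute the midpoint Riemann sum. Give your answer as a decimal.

Δt = (0.5 − (-0.5))/8 = 0.125.
Midpoints: -0.4375, -0.3125, -0.1875, -0.0625, 0.0625, 0.1875, 0.3125, 0.4375.
v(-0.4375) = 5465/1024, v(-0.3125) = 5939/1024, v(-0.1875) = 6165/1024, v(-0.0625) = 6191/1024, v(0.0625) = 6065/1024, v(0.1875) = 5835/1024, v(0.3125) = 5549/1024, v(0.4375) = 5255/1024.
Sum = Δt · [v(-0.4375) + v(-0.3125) + v(-0.1875) + ...].
Sum = 5.671875.

5.671875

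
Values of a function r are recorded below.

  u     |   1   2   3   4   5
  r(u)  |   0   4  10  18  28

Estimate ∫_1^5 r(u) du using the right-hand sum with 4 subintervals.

Δu = 1.
Sum = 1·[4 + 10 + 18 + 28] = 60.

60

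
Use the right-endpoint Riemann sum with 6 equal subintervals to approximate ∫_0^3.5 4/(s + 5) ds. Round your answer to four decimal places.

Δs = (3.5 − 0)/6 = 7/12.
Right endpoints: 7/12, 7/6, 1.75, 7/3, 35/12, 3.5.
f(7/12) = 48/67, f(7/6) = 24/37, f(1.75) = 16/27, f(7/3) = 6/11, f(35/12) = 48/95, f(3.5) = 8/17.
Sum = Δs · [f(7/12) + f(7/6) + f(1.75) + ...].
Sum ≈ 2.0294.

2.0294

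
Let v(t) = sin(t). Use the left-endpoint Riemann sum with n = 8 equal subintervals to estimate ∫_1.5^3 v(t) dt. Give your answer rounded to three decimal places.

Δt = (3 − 1.5)/8 = 0.1875.
Left endpoints: 1.5, 1.6875, 1.875, 2.0625, 2.25, 2.4375, 2.625, 2.8125.
v(1.5) ≈ 0.997, v(1.6875) ≈ 0.993, v(1.875) ≈ 0.954, v(2.0625) ≈ 0.882, v(2.25) ≈ 0.778, v(2.4375) ≈ 0.647, v(2.625) ≈ 0.494, v(2.8125) ≈ 0.323.
Sum = Δt · [v(1.5) + v(1.6875) + v(1.875) + ...].
Sum ≈ 1.138.

1.138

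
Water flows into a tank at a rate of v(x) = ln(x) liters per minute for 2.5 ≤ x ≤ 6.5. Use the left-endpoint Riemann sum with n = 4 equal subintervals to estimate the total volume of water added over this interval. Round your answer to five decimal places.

5.37788

Δx = (6.5 − 2.5)/4 = 1.
Left endpoints: 2.5, 3.5, 4.5, 5.5.
v(2.5) ≈ 0.91629, v(3.5) ≈ 1.25276, v(4.5) ≈ 1.50408, v(5.5) ≈ 1.70475.
Sum = Δx · [v(2.5) + v(3.5) + v(4.5) + v(5.5)].
Sum ≈ 5.37788.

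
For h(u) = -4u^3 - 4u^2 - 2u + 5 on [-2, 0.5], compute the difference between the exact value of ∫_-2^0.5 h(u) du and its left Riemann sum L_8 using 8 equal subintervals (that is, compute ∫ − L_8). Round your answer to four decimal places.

Exact integral: ∫_-2^0.5 h(u) du ≈ 21.354167.
L_8 ≈ 25.073242.
Error ≈ 21.354167 − 25.073242 ≈ -3.7191.

-3.7191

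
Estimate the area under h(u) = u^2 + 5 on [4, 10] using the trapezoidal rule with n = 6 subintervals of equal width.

Δu = (10 − 4)/6 = 1.
h(4) = 21, h(5) = 30, h(6) = 41, h(7) = 54, h(8) = 69, h(9) = 86, h(10) = 105.
T_6 = (Δu/2)·[h(u_0) + 2h(u_1) + ... + 2h(u_{5}) + h(u_6)].
Sum = 343.

343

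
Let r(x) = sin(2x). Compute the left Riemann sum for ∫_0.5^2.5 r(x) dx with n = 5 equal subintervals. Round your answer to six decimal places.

0.481481

Δx = (2.5 − 0.5)/5 = 0.4.
Left endpoints: 0.5, 0.9, 1.3, 1.7, 2.1.
r(0.5) ≈ 0.841471, r(0.9) ≈ 0.973848, r(1.3) ≈ 0.515501, r(1.7) ≈ -0.255541, r(2.1) ≈ -0.871576.
Sum = Δx · [r(0.5) + r(0.9) + r(1.3) + r(1.7) + r(2.1)].
Sum ≈ 0.481481.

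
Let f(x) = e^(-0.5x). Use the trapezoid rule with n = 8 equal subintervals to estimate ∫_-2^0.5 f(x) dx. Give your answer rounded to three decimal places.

3.887

Δx = (0.5 − (-2))/8 = 0.3125.
f(-2) ≈ 2.718, f(-1.6875) ≈ 2.325, f(-1.375) ≈ 1.989, f(-1.0625) ≈ 1.701, f(-0.75) ≈ 1.455, f(-0.4375) ≈ 1.245, f(-0.125) ≈ 1.064, f(0.1875) ≈ 0.911, f(0.5) ≈ 0.779.
T_8 = (Δx/2)·[f(x_0) + 2f(x_1) + ... + 2f(x_{7}) + f(x_8)].
Sum ≈ 3.887.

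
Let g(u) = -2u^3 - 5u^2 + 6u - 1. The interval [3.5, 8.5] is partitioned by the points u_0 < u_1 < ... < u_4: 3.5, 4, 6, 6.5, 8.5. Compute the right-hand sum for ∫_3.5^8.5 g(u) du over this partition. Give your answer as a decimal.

-4686.75

Subinterval widths: 0.5, 2, 0.5, 2.
Right endpoints: 4, 6, 6.5, 8.5.
g(4) = -185, g(6) = -577, g(6.5) = -722.5, g(8.5) = -1539.5.
Sum = Σ Δu_i · g(u_i).
Sum = -4686.75.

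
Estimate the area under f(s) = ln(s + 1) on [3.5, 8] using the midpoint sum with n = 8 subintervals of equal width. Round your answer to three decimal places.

8.508

Δs = (8 − 3.5)/8 = 0.5625.
Midpoints: 3.78125, 4.34375, 4.90625, 5.46875, 6.03125, 6.59375, 7.15625, 7.71875.
f(3.78125) ≈ 1.565, f(4.34375) ≈ 1.676, f(4.90625) ≈ 1.776, f(5.46875) ≈ 1.867, f(6.03125) ≈ 1.950, f(6.59375) ≈ 2.027, f(7.15625) ≈ 2.099, f(7.71875) ≈ 2.165.
Sum = Δs · [f(3.78125) + f(4.34375) + f(4.90625) + ...].
Sum ≈ 8.508.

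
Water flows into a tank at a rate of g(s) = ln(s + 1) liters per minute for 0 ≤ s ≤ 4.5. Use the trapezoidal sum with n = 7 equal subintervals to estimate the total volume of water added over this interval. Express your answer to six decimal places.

4.848365

Δs = (4.5 − 0)/7 = 9/14.
g(0) ≈ 0.000000, g(9/14) ≈ 0.496437, g(9/7) ≈ 0.826679, g(27/14) ≈ 1.074515, g(18/7) ≈ 1.272966, g(45/14) ≈ 1.438480, g(27/7) ≈ 1.580450, g(4.5) ≈ 1.704748.
T_7 = (Δs/2)·[g(s_0) + 2g(s_1) + ... + 2g(s_{6}) + g(s_7)].
Sum ≈ 4.848365.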